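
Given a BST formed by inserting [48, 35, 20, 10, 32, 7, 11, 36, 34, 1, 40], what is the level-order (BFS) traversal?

Tree insertion order: [48, 35, 20, 10, 32, 7, 11, 36, 34, 1, 40]
Tree (level-order array): [48, 35, None, 20, 36, 10, 32, None, 40, 7, 11, None, 34, None, None, 1]
BFS from the root, enqueuing left then right child of each popped node:
  queue [48] -> pop 48, enqueue [35], visited so far: [48]
  queue [35] -> pop 35, enqueue [20, 36], visited so far: [48, 35]
  queue [20, 36] -> pop 20, enqueue [10, 32], visited so far: [48, 35, 20]
  queue [36, 10, 32] -> pop 36, enqueue [40], visited so far: [48, 35, 20, 36]
  queue [10, 32, 40] -> pop 10, enqueue [7, 11], visited so far: [48, 35, 20, 36, 10]
  queue [32, 40, 7, 11] -> pop 32, enqueue [34], visited so far: [48, 35, 20, 36, 10, 32]
  queue [40, 7, 11, 34] -> pop 40, enqueue [none], visited so far: [48, 35, 20, 36, 10, 32, 40]
  queue [7, 11, 34] -> pop 7, enqueue [1], visited so far: [48, 35, 20, 36, 10, 32, 40, 7]
  queue [11, 34, 1] -> pop 11, enqueue [none], visited so far: [48, 35, 20, 36, 10, 32, 40, 7, 11]
  queue [34, 1] -> pop 34, enqueue [none], visited so far: [48, 35, 20, 36, 10, 32, 40, 7, 11, 34]
  queue [1] -> pop 1, enqueue [none], visited so far: [48, 35, 20, 36, 10, 32, 40, 7, 11, 34, 1]
Result: [48, 35, 20, 36, 10, 32, 40, 7, 11, 34, 1]


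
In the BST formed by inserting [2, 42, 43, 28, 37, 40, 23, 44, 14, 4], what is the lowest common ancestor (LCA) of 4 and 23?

Tree insertion order: [2, 42, 43, 28, 37, 40, 23, 44, 14, 4]
Tree (level-order array): [2, None, 42, 28, 43, 23, 37, None, 44, 14, None, None, 40, None, None, 4]
In a BST, the LCA of p=4, q=23 is the first node v on the
root-to-leaf path with p <= v <= q (go left if both < v, right if both > v).
Walk from root:
  at 2: both 4 and 23 > 2, go right
  at 42: both 4 and 23 < 42, go left
  at 28: both 4 and 23 < 28, go left
  at 23: 4 <= 23 <= 23, this is the LCA
LCA = 23


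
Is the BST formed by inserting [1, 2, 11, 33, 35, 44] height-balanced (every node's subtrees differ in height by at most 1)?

Tree (level-order array): [1, None, 2, None, 11, None, 33, None, 35, None, 44]
Definition: a tree is height-balanced if, at every node, |h(left) - h(right)| <= 1 (empty subtree has height -1).
Bottom-up per-node check:
  node 44: h_left=-1, h_right=-1, diff=0 [OK], height=0
  node 35: h_left=-1, h_right=0, diff=1 [OK], height=1
  node 33: h_left=-1, h_right=1, diff=2 [FAIL (|-1-1|=2 > 1)], height=2
  node 11: h_left=-1, h_right=2, diff=3 [FAIL (|-1-2|=3 > 1)], height=3
  node 2: h_left=-1, h_right=3, diff=4 [FAIL (|-1-3|=4 > 1)], height=4
  node 1: h_left=-1, h_right=4, diff=5 [FAIL (|-1-4|=5 > 1)], height=5
Node 33 violates the condition: |-1 - 1| = 2 > 1.
Result: Not balanced


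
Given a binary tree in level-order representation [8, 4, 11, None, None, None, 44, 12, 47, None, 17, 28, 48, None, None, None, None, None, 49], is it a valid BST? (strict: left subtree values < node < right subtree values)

Level-order array: [8, 4, 11, None, None, None, 44, 12, 47, None, 17, 28, 48, None, None, None, None, None, 49]
Validate using subtree bounds (lo, hi): at each node, require lo < value < hi,
then recurse left with hi=value and right with lo=value.
Preorder trace (stopping at first violation):
  at node 8 with bounds (-inf, +inf): OK
  at node 4 with bounds (-inf, 8): OK
  at node 11 with bounds (8, +inf): OK
  at node 44 with bounds (11, +inf): OK
  at node 12 with bounds (11, 44): OK
  at node 17 with bounds (12, 44): OK
  at node 47 with bounds (44, +inf): OK
  at node 28 with bounds (44, 47): VIOLATION
Node 28 violates its bound: not (44 < 28 < 47).
Result: Not a valid BST


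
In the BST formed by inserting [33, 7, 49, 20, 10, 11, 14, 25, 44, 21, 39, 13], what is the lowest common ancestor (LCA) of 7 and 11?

Tree insertion order: [33, 7, 49, 20, 10, 11, 14, 25, 44, 21, 39, 13]
Tree (level-order array): [33, 7, 49, None, 20, 44, None, 10, 25, 39, None, None, 11, 21, None, None, None, None, 14, None, None, 13]
In a BST, the LCA of p=7, q=11 is the first node v on the
root-to-leaf path with p <= v <= q (go left if both < v, right if both > v).
Walk from root:
  at 33: both 7 and 11 < 33, go left
  at 7: 7 <= 7 <= 11, this is the LCA
LCA = 7


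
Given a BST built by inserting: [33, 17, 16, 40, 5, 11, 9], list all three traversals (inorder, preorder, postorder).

Tree insertion order: [33, 17, 16, 40, 5, 11, 9]
Tree (level-order array): [33, 17, 40, 16, None, None, None, 5, None, None, 11, 9]
Inorder (L, root, R): [5, 9, 11, 16, 17, 33, 40]
Preorder (root, L, R): [33, 17, 16, 5, 11, 9, 40]
Postorder (L, R, root): [9, 11, 5, 16, 17, 40, 33]


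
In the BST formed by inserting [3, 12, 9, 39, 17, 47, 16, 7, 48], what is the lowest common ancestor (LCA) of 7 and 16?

Tree insertion order: [3, 12, 9, 39, 17, 47, 16, 7, 48]
Tree (level-order array): [3, None, 12, 9, 39, 7, None, 17, 47, None, None, 16, None, None, 48]
In a BST, the LCA of p=7, q=16 is the first node v on the
root-to-leaf path with p <= v <= q (go left if both < v, right if both > v).
Walk from root:
  at 3: both 7 and 16 > 3, go right
  at 12: 7 <= 12 <= 16, this is the LCA
LCA = 12


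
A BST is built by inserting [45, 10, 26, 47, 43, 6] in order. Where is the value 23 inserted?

Starting tree (level order): [45, 10, 47, 6, 26, None, None, None, None, None, 43]
Insertion path: 45 -> 10 -> 26
Result: insert 23 as left child of 26
Final tree (level order): [45, 10, 47, 6, 26, None, None, None, None, 23, 43]


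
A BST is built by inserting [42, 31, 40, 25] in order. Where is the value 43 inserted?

Starting tree (level order): [42, 31, None, 25, 40]
Insertion path: 42
Result: insert 43 as right child of 42
Final tree (level order): [42, 31, 43, 25, 40]


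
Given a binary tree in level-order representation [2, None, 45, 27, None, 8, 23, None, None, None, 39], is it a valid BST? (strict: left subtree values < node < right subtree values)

Level-order array: [2, None, 45, 27, None, 8, 23, None, None, None, 39]
Validate using subtree bounds (lo, hi): at each node, require lo < value < hi,
then recurse left with hi=value and right with lo=value.
Preorder trace (stopping at first violation):
  at node 2 with bounds (-inf, +inf): OK
  at node 45 with bounds (2, +inf): OK
  at node 27 with bounds (2, 45): OK
  at node 8 with bounds (2, 27): OK
  at node 23 with bounds (27, 45): VIOLATION
Node 23 violates its bound: not (27 < 23 < 45).
Result: Not a valid BST


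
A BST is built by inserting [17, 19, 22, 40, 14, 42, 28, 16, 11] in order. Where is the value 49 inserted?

Starting tree (level order): [17, 14, 19, 11, 16, None, 22, None, None, None, None, None, 40, 28, 42]
Insertion path: 17 -> 19 -> 22 -> 40 -> 42
Result: insert 49 as right child of 42
Final tree (level order): [17, 14, 19, 11, 16, None, 22, None, None, None, None, None, 40, 28, 42, None, None, None, 49]


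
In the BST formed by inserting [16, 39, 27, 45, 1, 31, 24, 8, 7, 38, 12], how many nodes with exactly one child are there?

Tree built from: [16, 39, 27, 45, 1, 31, 24, 8, 7, 38, 12]
Tree (level-order array): [16, 1, 39, None, 8, 27, 45, 7, 12, 24, 31, None, None, None, None, None, None, None, None, None, 38]
Rule: These are nodes with exactly 1 non-null child.
Per-node child counts:
  node 16: 2 child(ren)
  node 1: 1 child(ren)
  node 8: 2 child(ren)
  node 7: 0 child(ren)
  node 12: 0 child(ren)
  node 39: 2 child(ren)
  node 27: 2 child(ren)
  node 24: 0 child(ren)
  node 31: 1 child(ren)
  node 38: 0 child(ren)
  node 45: 0 child(ren)
Matching nodes: [1, 31]
Count of nodes with exactly one child: 2


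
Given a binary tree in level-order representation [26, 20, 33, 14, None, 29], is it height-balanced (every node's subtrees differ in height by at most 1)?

Tree (level-order array): [26, 20, 33, 14, None, 29]
Definition: a tree is height-balanced if, at every node, |h(left) - h(right)| <= 1 (empty subtree has height -1).
Bottom-up per-node check:
  node 14: h_left=-1, h_right=-1, diff=0 [OK], height=0
  node 20: h_left=0, h_right=-1, diff=1 [OK], height=1
  node 29: h_left=-1, h_right=-1, diff=0 [OK], height=0
  node 33: h_left=0, h_right=-1, diff=1 [OK], height=1
  node 26: h_left=1, h_right=1, diff=0 [OK], height=2
All nodes satisfy the balance condition.
Result: Balanced


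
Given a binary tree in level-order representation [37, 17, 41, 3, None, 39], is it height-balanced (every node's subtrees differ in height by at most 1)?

Tree (level-order array): [37, 17, 41, 3, None, 39]
Definition: a tree is height-balanced if, at every node, |h(left) - h(right)| <= 1 (empty subtree has height -1).
Bottom-up per-node check:
  node 3: h_left=-1, h_right=-1, diff=0 [OK], height=0
  node 17: h_left=0, h_right=-1, diff=1 [OK], height=1
  node 39: h_left=-1, h_right=-1, diff=0 [OK], height=0
  node 41: h_left=0, h_right=-1, diff=1 [OK], height=1
  node 37: h_left=1, h_right=1, diff=0 [OK], height=2
All nodes satisfy the balance condition.
Result: Balanced


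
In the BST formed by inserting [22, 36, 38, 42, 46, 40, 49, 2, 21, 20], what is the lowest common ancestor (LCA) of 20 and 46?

Tree insertion order: [22, 36, 38, 42, 46, 40, 49, 2, 21, 20]
Tree (level-order array): [22, 2, 36, None, 21, None, 38, 20, None, None, 42, None, None, 40, 46, None, None, None, 49]
In a BST, the LCA of p=20, q=46 is the first node v on the
root-to-leaf path with p <= v <= q (go left if both < v, right if both > v).
Walk from root:
  at 22: 20 <= 22 <= 46, this is the LCA
LCA = 22


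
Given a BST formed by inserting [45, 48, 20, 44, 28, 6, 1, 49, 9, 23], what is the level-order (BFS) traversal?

Tree insertion order: [45, 48, 20, 44, 28, 6, 1, 49, 9, 23]
Tree (level-order array): [45, 20, 48, 6, 44, None, 49, 1, 9, 28, None, None, None, None, None, None, None, 23]
BFS from the root, enqueuing left then right child of each popped node:
  queue [45] -> pop 45, enqueue [20, 48], visited so far: [45]
  queue [20, 48] -> pop 20, enqueue [6, 44], visited so far: [45, 20]
  queue [48, 6, 44] -> pop 48, enqueue [49], visited so far: [45, 20, 48]
  queue [6, 44, 49] -> pop 6, enqueue [1, 9], visited so far: [45, 20, 48, 6]
  queue [44, 49, 1, 9] -> pop 44, enqueue [28], visited so far: [45, 20, 48, 6, 44]
  queue [49, 1, 9, 28] -> pop 49, enqueue [none], visited so far: [45, 20, 48, 6, 44, 49]
  queue [1, 9, 28] -> pop 1, enqueue [none], visited so far: [45, 20, 48, 6, 44, 49, 1]
  queue [9, 28] -> pop 9, enqueue [none], visited so far: [45, 20, 48, 6, 44, 49, 1, 9]
  queue [28] -> pop 28, enqueue [23], visited so far: [45, 20, 48, 6, 44, 49, 1, 9, 28]
  queue [23] -> pop 23, enqueue [none], visited so far: [45, 20, 48, 6, 44, 49, 1, 9, 28, 23]
Result: [45, 20, 48, 6, 44, 49, 1, 9, 28, 23]


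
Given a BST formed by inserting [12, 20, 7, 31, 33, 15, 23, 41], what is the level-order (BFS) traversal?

Tree insertion order: [12, 20, 7, 31, 33, 15, 23, 41]
Tree (level-order array): [12, 7, 20, None, None, 15, 31, None, None, 23, 33, None, None, None, 41]
BFS from the root, enqueuing left then right child of each popped node:
  queue [12] -> pop 12, enqueue [7, 20], visited so far: [12]
  queue [7, 20] -> pop 7, enqueue [none], visited so far: [12, 7]
  queue [20] -> pop 20, enqueue [15, 31], visited so far: [12, 7, 20]
  queue [15, 31] -> pop 15, enqueue [none], visited so far: [12, 7, 20, 15]
  queue [31] -> pop 31, enqueue [23, 33], visited so far: [12, 7, 20, 15, 31]
  queue [23, 33] -> pop 23, enqueue [none], visited so far: [12, 7, 20, 15, 31, 23]
  queue [33] -> pop 33, enqueue [41], visited so far: [12, 7, 20, 15, 31, 23, 33]
  queue [41] -> pop 41, enqueue [none], visited so far: [12, 7, 20, 15, 31, 23, 33, 41]
Result: [12, 7, 20, 15, 31, 23, 33, 41]


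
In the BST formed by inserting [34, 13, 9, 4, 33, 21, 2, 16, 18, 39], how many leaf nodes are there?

Tree built from: [34, 13, 9, 4, 33, 21, 2, 16, 18, 39]
Tree (level-order array): [34, 13, 39, 9, 33, None, None, 4, None, 21, None, 2, None, 16, None, None, None, None, 18]
Rule: A leaf has 0 children.
Per-node child counts:
  node 34: 2 child(ren)
  node 13: 2 child(ren)
  node 9: 1 child(ren)
  node 4: 1 child(ren)
  node 2: 0 child(ren)
  node 33: 1 child(ren)
  node 21: 1 child(ren)
  node 16: 1 child(ren)
  node 18: 0 child(ren)
  node 39: 0 child(ren)
Matching nodes: [2, 18, 39]
Count of leaf nodes: 3


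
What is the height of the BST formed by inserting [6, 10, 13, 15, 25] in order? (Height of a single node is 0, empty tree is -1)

Insertion order: [6, 10, 13, 15, 25]
Tree (level-order array): [6, None, 10, None, 13, None, 15, None, 25]
Compute height bottom-up (empty subtree = -1):
  height(25) = 1 + max(-1, -1) = 0
  height(15) = 1 + max(-1, 0) = 1
  height(13) = 1 + max(-1, 1) = 2
  height(10) = 1 + max(-1, 2) = 3
  height(6) = 1 + max(-1, 3) = 4
Height = 4


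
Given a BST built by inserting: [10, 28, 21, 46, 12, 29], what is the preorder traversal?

Tree insertion order: [10, 28, 21, 46, 12, 29]
Tree (level-order array): [10, None, 28, 21, 46, 12, None, 29]
Preorder traversal: [10, 28, 21, 12, 46, 29]


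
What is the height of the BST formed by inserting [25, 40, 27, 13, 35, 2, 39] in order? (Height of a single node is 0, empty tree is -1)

Insertion order: [25, 40, 27, 13, 35, 2, 39]
Tree (level-order array): [25, 13, 40, 2, None, 27, None, None, None, None, 35, None, 39]
Compute height bottom-up (empty subtree = -1):
  height(2) = 1 + max(-1, -1) = 0
  height(13) = 1 + max(0, -1) = 1
  height(39) = 1 + max(-1, -1) = 0
  height(35) = 1 + max(-1, 0) = 1
  height(27) = 1 + max(-1, 1) = 2
  height(40) = 1 + max(2, -1) = 3
  height(25) = 1 + max(1, 3) = 4
Height = 4


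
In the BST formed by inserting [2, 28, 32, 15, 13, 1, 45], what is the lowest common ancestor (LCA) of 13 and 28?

Tree insertion order: [2, 28, 32, 15, 13, 1, 45]
Tree (level-order array): [2, 1, 28, None, None, 15, 32, 13, None, None, 45]
In a BST, the LCA of p=13, q=28 is the first node v on the
root-to-leaf path with p <= v <= q (go left if both < v, right if both > v).
Walk from root:
  at 2: both 13 and 28 > 2, go right
  at 28: 13 <= 28 <= 28, this is the LCA
LCA = 28


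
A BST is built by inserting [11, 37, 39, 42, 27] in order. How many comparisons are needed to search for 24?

Search path for 24: 11 -> 37 -> 27
Found: False
Comparisons: 3


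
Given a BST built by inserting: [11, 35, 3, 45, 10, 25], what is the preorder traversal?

Tree insertion order: [11, 35, 3, 45, 10, 25]
Tree (level-order array): [11, 3, 35, None, 10, 25, 45]
Preorder traversal: [11, 3, 10, 35, 25, 45]


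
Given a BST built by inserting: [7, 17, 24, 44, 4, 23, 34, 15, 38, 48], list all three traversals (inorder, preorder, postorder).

Tree insertion order: [7, 17, 24, 44, 4, 23, 34, 15, 38, 48]
Tree (level-order array): [7, 4, 17, None, None, 15, 24, None, None, 23, 44, None, None, 34, 48, None, 38]
Inorder (L, root, R): [4, 7, 15, 17, 23, 24, 34, 38, 44, 48]
Preorder (root, L, R): [7, 4, 17, 15, 24, 23, 44, 34, 38, 48]
Postorder (L, R, root): [4, 15, 23, 38, 34, 48, 44, 24, 17, 7]


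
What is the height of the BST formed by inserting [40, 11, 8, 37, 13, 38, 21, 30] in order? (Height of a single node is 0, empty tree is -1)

Insertion order: [40, 11, 8, 37, 13, 38, 21, 30]
Tree (level-order array): [40, 11, None, 8, 37, None, None, 13, 38, None, 21, None, None, None, 30]
Compute height bottom-up (empty subtree = -1):
  height(8) = 1 + max(-1, -1) = 0
  height(30) = 1 + max(-1, -1) = 0
  height(21) = 1 + max(-1, 0) = 1
  height(13) = 1 + max(-1, 1) = 2
  height(38) = 1 + max(-1, -1) = 0
  height(37) = 1 + max(2, 0) = 3
  height(11) = 1 + max(0, 3) = 4
  height(40) = 1 + max(4, -1) = 5
Height = 5


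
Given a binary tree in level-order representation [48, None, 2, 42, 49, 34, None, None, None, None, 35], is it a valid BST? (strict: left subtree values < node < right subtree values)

Level-order array: [48, None, 2, 42, 49, 34, None, None, None, None, 35]
Validate using subtree bounds (lo, hi): at each node, require lo < value < hi,
then recurse left with hi=value and right with lo=value.
Preorder trace (stopping at first violation):
  at node 48 with bounds (-inf, +inf): OK
  at node 2 with bounds (48, +inf): VIOLATION
Node 2 violates its bound: not (48 < 2 < +inf).
Result: Not a valid BST


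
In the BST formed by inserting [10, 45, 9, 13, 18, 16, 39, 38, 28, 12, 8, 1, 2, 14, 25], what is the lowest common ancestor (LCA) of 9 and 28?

Tree insertion order: [10, 45, 9, 13, 18, 16, 39, 38, 28, 12, 8, 1, 2, 14, 25]
Tree (level-order array): [10, 9, 45, 8, None, 13, None, 1, None, 12, 18, None, 2, None, None, 16, 39, None, None, 14, None, 38, None, None, None, 28, None, 25]
In a BST, the LCA of p=9, q=28 is the first node v on the
root-to-leaf path with p <= v <= q (go left if both < v, right if both > v).
Walk from root:
  at 10: 9 <= 10 <= 28, this is the LCA
LCA = 10


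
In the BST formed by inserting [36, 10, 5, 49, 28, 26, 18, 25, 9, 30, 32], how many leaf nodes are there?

Tree built from: [36, 10, 5, 49, 28, 26, 18, 25, 9, 30, 32]
Tree (level-order array): [36, 10, 49, 5, 28, None, None, None, 9, 26, 30, None, None, 18, None, None, 32, None, 25]
Rule: A leaf has 0 children.
Per-node child counts:
  node 36: 2 child(ren)
  node 10: 2 child(ren)
  node 5: 1 child(ren)
  node 9: 0 child(ren)
  node 28: 2 child(ren)
  node 26: 1 child(ren)
  node 18: 1 child(ren)
  node 25: 0 child(ren)
  node 30: 1 child(ren)
  node 32: 0 child(ren)
  node 49: 0 child(ren)
Matching nodes: [9, 25, 32, 49]
Count of leaf nodes: 4


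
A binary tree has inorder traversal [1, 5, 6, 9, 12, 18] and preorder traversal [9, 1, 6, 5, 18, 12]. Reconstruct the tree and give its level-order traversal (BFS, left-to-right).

Inorder:  [1, 5, 6, 9, 12, 18]
Preorder: [9, 1, 6, 5, 18, 12]
Algorithm: preorder visits root first, so consume preorder in order;
for each root, split the current inorder slice at that value into
left-subtree inorder and right-subtree inorder, then recurse.
Recursive splits:
  root=9; inorder splits into left=[1, 5, 6], right=[12, 18]
  root=1; inorder splits into left=[], right=[5, 6]
  root=6; inorder splits into left=[5], right=[]
  root=5; inorder splits into left=[], right=[]
  root=18; inorder splits into left=[12], right=[]
  root=12; inorder splits into left=[], right=[]
Reconstructed level-order: [9, 1, 18, 6, 12, 5]


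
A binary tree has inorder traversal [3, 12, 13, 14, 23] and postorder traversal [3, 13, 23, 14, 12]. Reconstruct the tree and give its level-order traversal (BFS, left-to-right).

Inorder:   [3, 12, 13, 14, 23]
Postorder: [3, 13, 23, 14, 12]
Algorithm: postorder visits root last, so walk postorder right-to-left;
each value is the root of the current inorder slice — split it at that
value, recurse on the right subtree first, then the left.
Recursive splits:
  root=12; inorder splits into left=[3], right=[13, 14, 23]
  root=14; inorder splits into left=[13], right=[23]
  root=23; inorder splits into left=[], right=[]
  root=13; inorder splits into left=[], right=[]
  root=3; inorder splits into left=[], right=[]
Reconstructed level-order: [12, 3, 14, 13, 23]


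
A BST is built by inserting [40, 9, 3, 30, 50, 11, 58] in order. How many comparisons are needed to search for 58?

Search path for 58: 40 -> 50 -> 58
Found: True
Comparisons: 3


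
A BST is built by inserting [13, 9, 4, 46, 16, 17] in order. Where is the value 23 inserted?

Starting tree (level order): [13, 9, 46, 4, None, 16, None, None, None, None, 17]
Insertion path: 13 -> 46 -> 16 -> 17
Result: insert 23 as right child of 17
Final tree (level order): [13, 9, 46, 4, None, 16, None, None, None, None, 17, None, 23]


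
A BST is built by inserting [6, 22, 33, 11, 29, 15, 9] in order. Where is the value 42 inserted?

Starting tree (level order): [6, None, 22, 11, 33, 9, 15, 29]
Insertion path: 6 -> 22 -> 33
Result: insert 42 as right child of 33
Final tree (level order): [6, None, 22, 11, 33, 9, 15, 29, 42]


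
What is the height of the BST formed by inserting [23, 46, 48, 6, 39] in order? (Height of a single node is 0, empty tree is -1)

Insertion order: [23, 46, 48, 6, 39]
Tree (level-order array): [23, 6, 46, None, None, 39, 48]
Compute height bottom-up (empty subtree = -1):
  height(6) = 1 + max(-1, -1) = 0
  height(39) = 1 + max(-1, -1) = 0
  height(48) = 1 + max(-1, -1) = 0
  height(46) = 1 + max(0, 0) = 1
  height(23) = 1 + max(0, 1) = 2
Height = 2


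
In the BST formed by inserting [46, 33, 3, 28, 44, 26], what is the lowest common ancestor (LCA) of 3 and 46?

Tree insertion order: [46, 33, 3, 28, 44, 26]
Tree (level-order array): [46, 33, None, 3, 44, None, 28, None, None, 26]
In a BST, the LCA of p=3, q=46 is the first node v on the
root-to-leaf path with p <= v <= q (go left if both < v, right if both > v).
Walk from root:
  at 46: 3 <= 46 <= 46, this is the LCA
LCA = 46


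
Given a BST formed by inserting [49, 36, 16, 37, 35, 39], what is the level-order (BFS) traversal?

Tree insertion order: [49, 36, 16, 37, 35, 39]
Tree (level-order array): [49, 36, None, 16, 37, None, 35, None, 39]
BFS from the root, enqueuing left then right child of each popped node:
  queue [49] -> pop 49, enqueue [36], visited so far: [49]
  queue [36] -> pop 36, enqueue [16, 37], visited so far: [49, 36]
  queue [16, 37] -> pop 16, enqueue [35], visited so far: [49, 36, 16]
  queue [37, 35] -> pop 37, enqueue [39], visited so far: [49, 36, 16, 37]
  queue [35, 39] -> pop 35, enqueue [none], visited so far: [49, 36, 16, 37, 35]
  queue [39] -> pop 39, enqueue [none], visited so far: [49, 36, 16, 37, 35, 39]
Result: [49, 36, 16, 37, 35, 39]


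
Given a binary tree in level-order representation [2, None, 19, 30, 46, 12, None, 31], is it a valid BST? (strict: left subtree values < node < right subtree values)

Level-order array: [2, None, 19, 30, 46, 12, None, 31]
Validate using subtree bounds (lo, hi): at each node, require lo < value < hi,
then recurse left with hi=value and right with lo=value.
Preorder trace (stopping at first violation):
  at node 2 with bounds (-inf, +inf): OK
  at node 19 with bounds (2, +inf): OK
  at node 30 with bounds (2, 19): VIOLATION
Node 30 violates its bound: not (2 < 30 < 19).
Result: Not a valid BST


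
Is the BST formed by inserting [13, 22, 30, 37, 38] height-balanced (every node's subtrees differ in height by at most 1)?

Tree (level-order array): [13, None, 22, None, 30, None, 37, None, 38]
Definition: a tree is height-balanced if, at every node, |h(left) - h(right)| <= 1 (empty subtree has height -1).
Bottom-up per-node check:
  node 38: h_left=-1, h_right=-1, diff=0 [OK], height=0
  node 37: h_left=-1, h_right=0, diff=1 [OK], height=1
  node 30: h_left=-1, h_right=1, diff=2 [FAIL (|-1-1|=2 > 1)], height=2
  node 22: h_left=-1, h_right=2, diff=3 [FAIL (|-1-2|=3 > 1)], height=3
  node 13: h_left=-1, h_right=3, diff=4 [FAIL (|-1-3|=4 > 1)], height=4
Node 30 violates the condition: |-1 - 1| = 2 > 1.
Result: Not balanced


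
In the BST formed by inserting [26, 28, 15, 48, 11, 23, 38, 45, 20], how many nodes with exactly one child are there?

Tree built from: [26, 28, 15, 48, 11, 23, 38, 45, 20]
Tree (level-order array): [26, 15, 28, 11, 23, None, 48, None, None, 20, None, 38, None, None, None, None, 45]
Rule: These are nodes with exactly 1 non-null child.
Per-node child counts:
  node 26: 2 child(ren)
  node 15: 2 child(ren)
  node 11: 0 child(ren)
  node 23: 1 child(ren)
  node 20: 0 child(ren)
  node 28: 1 child(ren)
  node 48: 1 child(ren)
  node 38: 1 child(ren)
  node 45: 0 child(ren)
Matching nodes: [23, 28, 48, 38]
Count of nodes with exactly one child: 4


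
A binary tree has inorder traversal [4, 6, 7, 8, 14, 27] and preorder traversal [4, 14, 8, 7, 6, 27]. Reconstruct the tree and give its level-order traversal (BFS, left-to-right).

Inorder:  [4, 6, 7, 8, 14, 27]
Preorder: [4, 14, 8, 7, 6, 27]
Algorithm: preorder visits root first, so consume preorder in order;
for each root, split the current inorder slice at that value into
left-subtree inorder and right-subtree inorder, then recurse.
Recursive splits:
  root=4; inorder splits into left=[], right=[6, 7, 8, 14, 27]
  root=14; inorder splits into left=[6, 7, 8], right=[27]
  root=8; inorder splits into left=[6, 7], right=[]
  root=7; inorder splits into left=[6], right=[]
  root=6; inorder splits into left=[], right=[]
  root=27; inorder splits into left=[], right=[]
Reconstructed level-order: [4, 14, 8, 27, 7, 6]


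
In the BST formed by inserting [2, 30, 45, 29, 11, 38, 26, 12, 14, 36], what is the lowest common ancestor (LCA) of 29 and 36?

Tree insertion order: [2, 30, 45, 29, 11, 38, 26, 12, 14, 36]
Tree (level-order array): [2, None, 30, 29, 45, 11, None, 38, None, None, 26, 36, None, 12, None, None, None, None, 14]
In a BST, the LCA of p=29, q=36 is the first node v on the
root-to-leaf path with p <= v <= q (go left if both < v, right if both > v).
Walk from root:
  at 2: both 29 and 36 > 2, go right
  at 30: 29 <= 30 <= 36, this is the LCA
LCA = 30


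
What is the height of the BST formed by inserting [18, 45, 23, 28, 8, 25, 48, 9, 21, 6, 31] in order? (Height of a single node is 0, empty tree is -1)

Insertion order: [18, 45, 23, 28, 8, 25, 48, 9, 21, 6, 31]
Tree (level-order array): [18, 8, 45, 6, 9, 23, 48, None, None, None, None, 21, 28, None, None, None, None, 25, 31]
Compute height bottom-up (empty subtree = -1):
  height(6) = 1 + max(-1, -1) = 0
  height(9) = 1 + max(-1, -1) = 0
  height(8) = 1 + max(0, 0) = 1
  height(21) = 1 + max(-1, -1) = 0
  height(25) = 1 + max(-1, -1) = 0
  height(31) = 1 + max(-1, -1) = 0
  height(28) = 1 + max(0, 0) = 1
  height(23) = 1 + max(0, 1) = 2
  height(48) = 1 + max(-1, -1) = 0
  height(45) = 1 + max(2, 0) = 3
  height(18) = 1 + max(1, 3) = 4
Height = 4


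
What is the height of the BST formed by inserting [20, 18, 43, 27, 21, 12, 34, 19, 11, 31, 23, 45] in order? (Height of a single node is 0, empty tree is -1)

Insertion order: [20, 18, 43, 27, 21, 12, 34, 19, 11, 31, 23, 45]
Tree (level-order array): [20, 18, 43, 12, 19, 27, 45, 11, None, None, None, 21, 34, None, None, None, None, None, 23, 31]
Compute height bottom-up (empty subtree = -1):
  height(11) = 1 + max(-1, -1) = 0
  height(12) = 1 + max(0, -1) = 1
  height(19) = 1 + max(-1, -1) = 0
  height(18) = 1 + max(1, 0) = 2
  height(23) = 1 + max(-1, -1) = 0
  height(21) = 1 + max(-1, 0) = 1
  height(31) = 1 + max(-1, -1) = 0
  height(34) = 1 + max(0, -1) = 1
  height(27) = 1 + max(1, 1) = 2
  height(45) = 1 + max(-1, -1) = 0
  height(43) = 1 + max(2, 0) = 3
  height(20) = 1 + max(2, 3) = 4
Height = 4


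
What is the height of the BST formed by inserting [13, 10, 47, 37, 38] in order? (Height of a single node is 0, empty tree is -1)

Insertion order: [13, 10, 47, 37, 38]
Tree (level-order array): [13, 10, 47, None, None, 37, None, None, 38]
Compute height bottom-up (empty subtree = -1):
  height(10) = 1 + max(-1, -1) = 0
  height(38) = 1 + max(-1, -1) = 0
  height(37) = 1 + max(-1, 0) = 1
  height(47) = 1 + max(1, -1) = 2
  height(13) = 1 + max(0, 2) = 3
Height = 3


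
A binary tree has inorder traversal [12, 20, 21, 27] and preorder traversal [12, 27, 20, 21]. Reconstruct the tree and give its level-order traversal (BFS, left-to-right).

Inorder:  [12, 20, 21, 27]
Preorder: [12, 27, 20, 21]
Algorithm: preorder visits root first, so consume preorder in order;
for each root, split the current inorder slice at that value into
left-subtree inorder and right-subtree inorder, then recurse.
Recursive splits:
  root=12; inorder splits into left=[], right=[20, 21, 27]
  root=27; inorder splits into left=[20, 21], right=[]
  root=20; inorder splits into left=[], right=[21]
  root=21; inorder splits into left=[], right=[]
Reconstructed level-order: [12, 27, 20, 21]


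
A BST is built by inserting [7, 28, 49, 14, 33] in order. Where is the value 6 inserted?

Starting tree (level order): [7, None, 28, 14, 49, None, None, 33]
Insertion path: 7
Result: insert 6 as left child of 7
Final tree (level order): [7, 6, 28, None, None, 14, 49, None, None, 33]


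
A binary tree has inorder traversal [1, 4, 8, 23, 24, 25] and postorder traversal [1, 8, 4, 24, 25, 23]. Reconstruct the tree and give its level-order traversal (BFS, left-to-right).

Inorder:   [1, 4, 8, 23, 24, 25]
Postorder: [1, 8, 4, 24, 25, 23]
Algorithm: postorder visits root last, so walk postorder right-to-left;
each value is the root of the current inorder slice — split it at that
value, recurse on the right subtree first, then the left.
Recursive splits:
  root=23; inorder splits into left=[1, 4, 8], right=[24, 25]
  root=25; inorder splits into left=[24], right=[]
  root=24; inorder splits into left=[], right=[]
  root=4; inorder splits into left=[1], right=[8]
  root=8; inorder splits into left=[], right=[]
  root=1; inorder splits into left=[], right=[]
Reconstructed level-order: [23, 4, 25, 1, 8, 24]


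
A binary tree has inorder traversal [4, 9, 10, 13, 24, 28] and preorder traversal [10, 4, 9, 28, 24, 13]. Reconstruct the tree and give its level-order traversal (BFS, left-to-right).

Inorder:  [4, 9, 10, 13, 24, 28]
Preorder: [10, 4, 9, 28, 24, 13]
Algorithm: preorder visits root first, so consume preorder in order;
for each root, split the current inorder slice at that value into
left-subtree inorder and right-subtree inorder, then recurse.
Recursive splits:
  root=10; inorder splits into left=[4, 9], right=[13, 24, 28]
  root=4; inorder splits into left=[], right=[9]
  root=9; inorder splits into left=[], right=[]
  root=28; inorder splits into left=[13, 24], right=[]
  root=24; inorder splits into left=[13], right=[]
  root=13; inorder splits into left=[], right=[]
Reconstructed level-order: [10, 4, 28, 9, 24, 13]


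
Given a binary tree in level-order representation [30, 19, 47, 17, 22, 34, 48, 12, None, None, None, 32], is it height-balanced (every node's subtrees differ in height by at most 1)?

Tree (level-order array): [30, 19, 47, 17, 22, 34, 48, 12, None, None, None, 32]
Definition: a tree is height-balanced if, at every node, |h(left) - h(right)| <= 1 (empty subtree has height -1).
Bottom-up per-node check:
  node 12: h_left=-1, h_right=-1, diff=0 [OK], height=0
  node 17: h_left=0, h_right=-1, diff=1 [OK], height=1
  node 22: h_left=-1, h_right=-1, diff=0 [OK], height=0
  node 19: h_left=1, h_right=0, diff=1 [OK], height=2
  node 32: h_left=-1, h_right=-1, diff=0 [OK], height=0
  node 34: h_left=0, h_right=-1, diff=1 [OK], height=1
  node 48: h_left=-1, h_right=-1, diff=0 [OK], height=0
  node 47: h_left=1, h_right=0, diff=1 [OK], height=2
  node 30: h_left=2, h_right=2, diff=0 [OK], height=3
All nodes satisfy the balance condition.
Result: Balanced


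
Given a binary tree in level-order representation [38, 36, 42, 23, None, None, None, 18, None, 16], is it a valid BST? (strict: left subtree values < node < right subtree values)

Level-order array: [38, 36, 42, 23, None, None, None, 18, None, 16]
Validate using subtree bounds (lo, hi): at each node, require lo < value < hi,
then recurse left with hi=value and right with lo=value.
Preorder trace (stopping at first violation):
  at node 38 with bounds (-inf, +inf): OK
  at node 36 with bounds (-inf, 38): OK
  at node 23 with bounds (-inf, 36): OK
  at node 18 with bounds (-inf, 23): OK
  at node 16 with bounds (-inf, 18): OK
  at node 42 with bounds (38, +inf): OK
No violation found at any node.
Result: Valid BST


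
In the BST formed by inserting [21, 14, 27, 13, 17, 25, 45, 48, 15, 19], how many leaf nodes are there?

Tree built from: [21, 14, 27, 13, 17, 25, 45, 48, 15, 19]
Tree (level-order array): [21, 14, 27, 13, 17, 25, 45, None, None, 15, 19, None, None, None, 48]
Rule: A leaf has 0 children.
Per-node child counts:
  node 21: 2 child(ren)
  node 14: 2 child(ren)
  node 13: 0 child(ren)
  node 17: 2 child(ren)
  node 15: 0 child(ren)
  node 19: 0 child(ren)
  node 27: 2 child(ren)
  node 25: 0 child(ren)
  node 45: 1 child(ren)
  node 48: 0 child(ren)
Matching nodes: [13, 15, 19, 25, 48]
Count of leaf nodes: 5


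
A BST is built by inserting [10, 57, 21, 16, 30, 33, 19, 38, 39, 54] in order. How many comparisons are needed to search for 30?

Search path for 30: 10 -> 57 -> 21 -> 30
Found: True
Comparisons: 4


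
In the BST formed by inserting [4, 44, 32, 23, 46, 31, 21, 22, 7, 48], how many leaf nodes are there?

Tree built from: [4, 44, 32, 23, 46, 31, 21, 22, 7, 48]
Tree (level-order array): [4, None, 44, 32, 46, 23, None, None, 48, 21, 31, None, None, 7, 22]
Rule: A leaf has 0 children.
Per-node child counts:
  node 4: 1 child(ren)
  node 44: 2 child(ren)
  node 32: 1 child(ren)
  node 23: 2 child(ren)
  node 21: 2 child(ren)
  node 7: 0 child(ren)
  node 22: 0 child(ren)
  node 31: 0 child(ren)
  node 46: 1 child(ren)
  node 48: 0 child(ren)
Matching nodes: [7, 22, 31, 48]
Count of leaf nodes: 4


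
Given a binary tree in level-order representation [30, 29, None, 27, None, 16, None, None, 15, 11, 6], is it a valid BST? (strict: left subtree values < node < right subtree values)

Level-order array: [30, 29, None, 27, None, 16, None, None, 15, 11, 6]
Validate using subtree bounds (lo, hi): at each node, require lo < value < hi,
then recurse left with hi=value and right with lo=value.
Preorder trace (stopping at first violation):
  at node 30 with bounds (-inf, +inf): OK
  at node 29 with bounds (-inf, 30): OK
  at node 27 with bounds (-inf, 29): OK
  at node 16 with bounds (-inf, 27): OK
  at node 15 with bounds (16, 27): VIOLATION
Node 15 violates its bound: not (16 < 15 < 27).
Result: Not a valid BST


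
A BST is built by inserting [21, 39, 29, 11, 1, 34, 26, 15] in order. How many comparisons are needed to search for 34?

Search path for 34: 21 -> 39 -> 29 -> 34
Found: True
Comparisons: 4


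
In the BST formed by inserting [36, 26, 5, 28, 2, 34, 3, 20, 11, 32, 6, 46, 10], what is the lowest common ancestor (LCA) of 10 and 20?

Tree insertion order: [36, 26, 5, 28, 2, 34, 3, 20, 11, 32, 6, 46, 10]
Tree (level-order array): [36, 26, 46, 5, 28, None, None, 2, 20, None, 34, None, 3, 11, None, 32, None, None, None, 6, None, None, None, None, 10]
In a BST, the LCA of p=10, q=20 is the first node v on the
root-to-leaf path with p <= v <= q (go left if both < v, right if both > v).
Walk from root:
  at 36: both 10 and 20 < 36, go left
  at 26: both 10 and 20 < 26, go left
  at 5: both 10 and 20 > 5, go right
  at 20: 10 <= 20 <= 20, this is the LCA
LCA = 20


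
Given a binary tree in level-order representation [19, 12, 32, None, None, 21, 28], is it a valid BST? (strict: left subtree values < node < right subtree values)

Level-order array: [19, 12, 32, None, None, 21, 28]
Validate using subtree bounds (lo, hi): at each node, require lo < value < hi,
then recurse left with hi=value and right with lo=value.
Preorder trace (stopping at first violation):
  at node 19 with bounds (-inf, +inf): OK
  at node 12 with bounds (-inf, 19): OK
  at node 32 with bounds (19, +inf): OK
  at node 21 with bounds (19, 32): OK
  at node 28 with bounds (32, +inf): VIOLATION
Node 28 violates its bound: not (32 < 28 < +inf).
Result: Not a valid BST


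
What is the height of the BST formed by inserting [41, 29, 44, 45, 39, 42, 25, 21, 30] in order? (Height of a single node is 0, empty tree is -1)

Insertion order: [41, 29, 44, 45, 39, 42, 25, 21, 30]
Tree (level-order array): [41, 29, 44, 25, 39, 42, 45, 21, None, 30]
Compute height bottom-up (empty subtree = -1):
  height(21) = 1 + max(-1, -1) = 0
  height(25) = 1 + max(0, -1) = 1
  height(30) = 1 + max(-1, -1) = 0
  height(39) = 1 + max(0, -1) = 1
  height(29) = 1 + max(1, 1) = 2
  height(42) = 1 + max(-1, -1) = 0
  height(45) = 1 + max(-1, -1) = 0
  height(44) = 1 + max(0, 0) = 1
  height(41) = 1 + max(2, 1) = 3
Height = 3


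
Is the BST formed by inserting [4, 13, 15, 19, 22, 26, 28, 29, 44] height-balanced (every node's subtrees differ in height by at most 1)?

Tree (level-order array): [4, None, 13, None, 15, None, 19, None, 22, None, 26, None, 28, None, 29, None, 44]
Definition: a tree is height-balanced if, at every node, |h(left) - h(right)| <= 1 (empty subtree has height -1).
Bottom-up per-node check:
  node 44: h_left=-1, h_right=-1, diff=0 [OK], height=0
  node 29: h_left=-1, h_right=0, diff=1 [OK], height=1
  node 28: h_left=-1, h_right=1, diff=2 [FAIL (|-1-1|=2 > 1)], height=2
  node 26: h_left=-1, h_right=2, diff=3 [FAIL (|-1-2|=3 > 1)], height=3
  node 22: h_left=-1, h_right=3, diff=4 [FAIL (|-1-3|=4 > 1)], height=4
  node 19: h_left=-1, h_right=4, diff=5 [FAIL (|-1-4|=5 > 1)], height=5
  node 15: h_left=-1, h_right=5, diff=6 [FAIL (|-1-5|=6 > 1)], height=6
  node 13: h_left=-1, h_right=6, diff=7 [FAIL (|-1-6|=7 > 1)], height=7
  node 4: h_left=-1, h_right=7, diff=8 [FAIL (|-1-7|=8 > 1)], height=8
Node 28 violates the condition: |-1 - 1| = 2 > 1.
Result: Not balanced


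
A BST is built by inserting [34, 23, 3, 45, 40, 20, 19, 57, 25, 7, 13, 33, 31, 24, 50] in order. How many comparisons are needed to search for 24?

Search path for 24: 34 -> 23 -> 25 -> 24
Found: True
Comparisons: 4


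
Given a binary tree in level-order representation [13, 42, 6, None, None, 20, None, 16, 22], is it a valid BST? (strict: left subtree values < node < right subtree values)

Level-order array: [13, 42, 6, None, None, 20, None, 16, 22]
Validate using subtree bounds (lo, hi): at each node, require lo < value < hi,
then recurse left with hi=value and right with lo=value.
Preorder trace (stopping at first violation):
  at node 13 with bounds (-inf, +inf): OK
  at node 42 with bounds (-inf, 13): VIOLATION
Node 42 violates its bound: not (-inf < 42 < 13).
Result: Not a valid BST


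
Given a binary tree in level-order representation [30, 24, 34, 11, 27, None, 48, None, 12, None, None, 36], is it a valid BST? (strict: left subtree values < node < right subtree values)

Level-order array: [30, 24, 34, 11, 27, None, 48, None, 12, None, None, 36]
Validate using subtree bounds (lo, hi): at each node, require lo < value < hi,
then recurse left with hi=value and right with lo=value.
Preorder trace (stopping at first violation):
  at node 30 with bounds (-inf, +inf): OK
  at node 24 with bounds (-inf, 30): OK
  at node 11 with bounds (-inf, 24): OK
  at node 12 with bounds (11, 24): OK
  at node 27 with bounds (24, 30): OK
  at node 34 with bounds (30, +inf): OK
  at node 48 with bounds (34, +inf): OK
  at node 36 with bounds (34, 48): OK
No violation found at any node.
Result: Valid BST


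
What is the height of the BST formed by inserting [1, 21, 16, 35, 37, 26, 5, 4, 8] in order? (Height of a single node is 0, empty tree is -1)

Insertion order: [1, 21, 16, 35, 37, 26, 5, 4, 8]
Tree (level-order array): [1, None, 21, 16, 35, 5, None, 26, 37, 4, 8]
Compute height bottom-up (empty subtree = -1):
  height(4) = 1 + max(-1, -1) = 0
  height(8) = 1 + max(-1, -1) = 0
  height(5) = 1 + max(0, 0) = 1
  height(16) = 1 + max(1, -1) = 2
  height(26) = 1 + max(-1, -1) = 0
  height(37) = 1 + max(-1, -1) = 0
  height(35) = 1 + max(0, 0) = 1
  height(21) = 1 + max(2, 1) = 3
  height(1) = 1 + max(-1, 3) = 4
Height = 4


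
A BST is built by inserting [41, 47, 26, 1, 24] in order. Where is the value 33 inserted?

Starting tree (level order): [41, 26, 47, 1, None, None, None, None, 24]
Insertion path: 41 -> 26
Result: insert 33 as right child of 26
Final tree (level order): [41, 26, 47, 1, 33, None, None, None, 24]


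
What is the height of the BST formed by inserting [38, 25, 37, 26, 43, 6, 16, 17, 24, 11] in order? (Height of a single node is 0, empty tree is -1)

Insertion order: [38, 25, 37, 26, 43, 6, 16, 17, 24, 11]
Tree (level-order array): [38, 25, 43, 6, 37, None, None, None, 16, 26, None, 11, 17, None, None, None, None, None, 24]
Compute height bottom-up (empty subtree = -1):
  height(11) = 1 + max(-1, -1) = 0
  height(24) = 1 + max(-1, -1) = 0
  height(17) = 1 + max(-1, 0) = 1
  height(16) = 1 + max(0, 1) = 2
  height(6) = 1 + max(-1, 2) = 3
  height(26) = 1 + max(-1, -1) = 0
  height(37) = 1 + max(0, -1) = 1
  height(25) = 1 + max(3, 1) = 4
  height(43) = 1 + max(-1, -1) = 0
  height(38) = 1 + max(4, 0) = 5
Height = 5


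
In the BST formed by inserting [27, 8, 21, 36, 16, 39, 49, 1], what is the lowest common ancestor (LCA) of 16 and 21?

Tree insertion order: [27, 8, 21, 36, 16, 39, 49, 1]
Tree (level-order array): [27, 8, 36, 1, 21, None, 39, None, None, 16, None, None, 49]
In a BST, the LCA of p=16, q=21 is the first node v on the
root-to-leaf path with p <= v <= q (go left if both < v, right if both > v).
Walk from root:
  at 27: both 16 and 21 < 27, go left
  at 8: both 16 and 21 > 8, go right
  at 21: 16 <= 21 <= 21, this is the LCA
LCA = 21
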